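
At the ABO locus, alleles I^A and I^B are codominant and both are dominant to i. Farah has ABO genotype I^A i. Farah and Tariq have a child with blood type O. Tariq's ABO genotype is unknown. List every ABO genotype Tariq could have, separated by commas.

I^A i, I^B i, i i

For each candidate genotype of Tariq, check whether crossing it with I^A i can produce every observed child phenotype.
  I^A I^A → possible child types {A} ✗
  I^A I^B → possible child types {A, B, AB} ✗
  I^A i → possible child types {O, A} ✓
  I^B I^B → possible child types {B, AB} ✗
  I^B i → possible child types {O, A, B, AB} ✓
  i i → possible child types {O, A} ✓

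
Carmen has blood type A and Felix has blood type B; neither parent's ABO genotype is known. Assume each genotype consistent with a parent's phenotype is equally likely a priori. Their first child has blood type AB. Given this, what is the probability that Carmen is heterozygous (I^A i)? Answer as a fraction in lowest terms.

Possible genotypes: Carmen ∈ {I^A I^A, I^A i}; Felix ∈ {I^B I^B, I^B i}.
Weight each parental genotype pair by prior × P(type-AB child):
  I^A I^A × I^B I^B: posterior weight 4/9.
  I^A I^A × I^B i: posterior weight 2/9.
  I^A i × I^B I^B: posterior weight 2/9.
  I^A i × I^B i: posterior weight 1/9.
Sum the posterior weight over pairs where Carmen is I^A i: 1/3.

1/3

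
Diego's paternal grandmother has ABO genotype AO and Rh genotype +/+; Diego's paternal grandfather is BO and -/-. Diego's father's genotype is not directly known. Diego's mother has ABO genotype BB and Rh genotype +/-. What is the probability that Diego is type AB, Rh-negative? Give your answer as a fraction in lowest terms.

1/16

Diego's father's ABO genotype from AO × BO: 1/4 AB, 1/4 AO, 1/4 BO, 1/4 OO.
Crossing each possibility with the mother BB and summing P(type AB): 1/4·1/2 + 1/4·1/2 + 1/4·0 + 1/4·0 = 1/4.
Similarly for Rh via the father's Rh distribution: P(Rh-) = 1/4.
Independent loci: 1/4 × 1/4 = 1/16.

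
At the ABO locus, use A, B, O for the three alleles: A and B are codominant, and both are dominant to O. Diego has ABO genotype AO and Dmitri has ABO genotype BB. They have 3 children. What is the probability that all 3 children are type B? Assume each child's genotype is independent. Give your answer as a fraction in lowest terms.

1/8

ABO cross AO × BB → 1/2 B, 1/2 AB.
So P(type B) = 1/2 per child.
All 3 independent: (1/2)^3 = 1/8.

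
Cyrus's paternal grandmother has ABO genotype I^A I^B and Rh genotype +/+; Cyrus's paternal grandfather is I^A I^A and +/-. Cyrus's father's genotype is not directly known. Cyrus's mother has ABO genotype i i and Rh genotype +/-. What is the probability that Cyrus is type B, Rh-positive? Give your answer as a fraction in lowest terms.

7/32

Cyrus's father's ABO genotype from I^A I^B × I^A I^A: 1/2 I^A I^A, 1/2 I^A I^B.
Crossing each possibility with the mother i i and summing P(type B): 1/2·0 + 1/2·1/2 = 1/4.
Similarly for Rh via the father's Rh distribution: P(Rh+) = 7/8.
Independent loci: 1/4 × 7/8 = 7/32.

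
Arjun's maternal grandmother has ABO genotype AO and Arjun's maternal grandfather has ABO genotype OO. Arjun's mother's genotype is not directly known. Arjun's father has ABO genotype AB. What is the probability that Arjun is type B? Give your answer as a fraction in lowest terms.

Arjun's mother's ABO genotype from AO × OO: 1/2 AO, 1/2 OO.
Crossing each possibility with the father AB and summing P(type B): 1/2·1/4 + 1/2·1/2 = 3/8.

3/8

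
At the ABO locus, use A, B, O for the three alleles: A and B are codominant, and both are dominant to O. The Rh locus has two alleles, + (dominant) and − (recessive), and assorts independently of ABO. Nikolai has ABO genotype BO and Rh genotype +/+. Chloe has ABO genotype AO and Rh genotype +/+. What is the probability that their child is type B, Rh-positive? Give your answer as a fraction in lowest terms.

1/4

ABO cross BO × AO → offspring phenotypes: 1/4 O, 1/4 A, 1/4 B, 1/4 AB.
Rh cross +/+ × +/+ → 1 Rh+.
Independent loci: P(type B, Rh-positive) = 1/4 × 1 = 1/4.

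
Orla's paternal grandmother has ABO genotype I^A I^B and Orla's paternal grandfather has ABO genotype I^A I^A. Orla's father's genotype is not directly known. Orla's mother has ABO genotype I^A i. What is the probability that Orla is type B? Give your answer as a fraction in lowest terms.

Orla's father's ABO genotype from I^A I^B × I^A I^A: 1/2 I^A I^A, 1/2 I^A I^B.
Crossing each possibility with the mother I^A i and summing P(type B): 1/2·0 + 1/2·1/4 = 1/8.

1/8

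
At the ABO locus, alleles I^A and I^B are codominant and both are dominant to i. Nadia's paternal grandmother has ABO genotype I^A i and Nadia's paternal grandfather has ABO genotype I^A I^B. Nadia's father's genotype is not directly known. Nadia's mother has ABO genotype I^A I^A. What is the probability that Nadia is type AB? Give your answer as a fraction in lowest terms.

Nadia's father's ABO genotype from I^A i × I^A I^B: 1/4 I^A I^A, 1/4 I^A I^B, 1/4 I^A i, 1/4 I^B i.
Crossing each possibility with the mother I^A I^A and summing P(type AB): 1/4·0 + 1/4·1/2 + 1/4·0 + 1/4·1/2 = 1/4.

1/4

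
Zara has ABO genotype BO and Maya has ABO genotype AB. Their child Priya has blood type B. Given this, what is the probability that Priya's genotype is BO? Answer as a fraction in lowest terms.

1/2

Cross BO × AB → 1/4 AB, 1/4 AO, 1/4 BB, 1/4 BO.
Type-B genotypes among offspring: BB (1/4), BO (1/4); total 1/2.
P(BO | type B) = (1/4) / (1/2) = 1/2.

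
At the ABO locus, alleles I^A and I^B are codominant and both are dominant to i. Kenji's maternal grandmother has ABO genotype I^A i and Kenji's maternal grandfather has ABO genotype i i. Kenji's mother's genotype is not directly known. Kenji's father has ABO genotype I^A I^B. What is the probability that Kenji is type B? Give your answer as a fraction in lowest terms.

Kenji's mother's ABO genotype from I^A i × i i: 1/2 I^A i, 1/2 i i.
Crossing each possibility with the father I^A I^B and summing P(type B): 1/2·1/4 + 1/2·1/2 = 3/8.

3/8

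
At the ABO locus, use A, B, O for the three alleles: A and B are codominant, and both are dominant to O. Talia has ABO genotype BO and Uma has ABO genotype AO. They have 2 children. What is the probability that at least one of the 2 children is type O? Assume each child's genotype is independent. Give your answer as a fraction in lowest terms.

7/16

ABO cross BO × AO → 1/4 O, 1/4 A, 1/4 B, 1/4 AB.
So P(type O) = 1/4 per child.
P(none) = (3/4)^2 = 9/16; P(at least one) = 1 − 9/16 = 7/16.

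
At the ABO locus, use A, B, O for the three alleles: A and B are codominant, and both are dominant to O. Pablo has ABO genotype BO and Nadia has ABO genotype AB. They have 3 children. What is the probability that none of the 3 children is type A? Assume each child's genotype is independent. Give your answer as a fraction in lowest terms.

ABO cross BO × AB → 1/4 A, 1/2 B, 1/4 AB.
So P(type A) = 1/4 per child.
P(not type A) = 3/4 for one child; (3/4)^3 = 27/64.

27/64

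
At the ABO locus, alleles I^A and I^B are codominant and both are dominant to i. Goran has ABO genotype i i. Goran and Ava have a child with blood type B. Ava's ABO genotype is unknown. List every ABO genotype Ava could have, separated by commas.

For each candidate genotype of Ava, check whether crossing it with i i can produce every observed child phenotype.
  I^A I^A → possible child types {A} ✗
  I^A I^B → possible child types {A, B} ✓
  I^A i → possible child types {O, A} ✗
  I^B I^B → possible child types {B} ✓
  I^B i → possible child types {O, B} ✓
  i i → possible child types {O} ✗

I^A I^B, I^B I^B, I^B i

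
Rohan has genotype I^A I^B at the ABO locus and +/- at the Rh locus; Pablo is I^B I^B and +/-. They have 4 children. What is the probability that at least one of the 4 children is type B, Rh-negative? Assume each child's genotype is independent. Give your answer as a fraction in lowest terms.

1695/4096

ABO cross I^A I^B × I^B I^B → 1/2 B, 1/2 AB.
Rh cross +/- × +/- → 3/4 Rh+, 1/4 Rh-; so P(type B, Rh-negative) = 1/2 × 1/4 = 1/8 per child.
P(none) = (7/8)^4 = 2401/4096; P(at least one) = 1 − 2401/4096 = 1695/4096.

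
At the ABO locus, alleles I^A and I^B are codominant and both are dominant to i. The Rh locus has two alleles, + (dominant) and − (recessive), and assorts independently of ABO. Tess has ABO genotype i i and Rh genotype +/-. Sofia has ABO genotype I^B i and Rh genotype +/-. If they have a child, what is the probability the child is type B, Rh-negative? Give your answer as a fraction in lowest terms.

ABO cross i i × I^B i → offspring phenotypes: 1/2 O, 1/2 B.
Rh cross +/- × +/- → 3/4 Rh+, 1/4 Rh-.
Independent loci: P(type B, Rh-negative) = 1/2 × 1/4 = 1/8.

1/8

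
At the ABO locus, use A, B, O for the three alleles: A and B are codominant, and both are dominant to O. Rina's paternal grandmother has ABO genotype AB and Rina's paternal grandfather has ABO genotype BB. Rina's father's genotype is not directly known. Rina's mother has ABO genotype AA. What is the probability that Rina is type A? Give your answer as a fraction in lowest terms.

Rina's father's ABO genotype from AB × BB: 1/2 AB, 1/2 BB.
Crossing each possibility with the mother AA and summing P(type A): 1/2·1/2 + 1/2·0 = 1/4.

1/4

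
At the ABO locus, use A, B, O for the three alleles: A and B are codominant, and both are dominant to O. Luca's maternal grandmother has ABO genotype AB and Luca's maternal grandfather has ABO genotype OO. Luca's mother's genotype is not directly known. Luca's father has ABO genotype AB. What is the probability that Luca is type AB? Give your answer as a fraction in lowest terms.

1/4

Luca's mother's ABO genotype from AB × OO: 1/2 AO, 1/2 BO.
Crossing each possibility with the father AB and summing P(type AB): 1/2·1/4 + 1/2·1/4 = 1/4.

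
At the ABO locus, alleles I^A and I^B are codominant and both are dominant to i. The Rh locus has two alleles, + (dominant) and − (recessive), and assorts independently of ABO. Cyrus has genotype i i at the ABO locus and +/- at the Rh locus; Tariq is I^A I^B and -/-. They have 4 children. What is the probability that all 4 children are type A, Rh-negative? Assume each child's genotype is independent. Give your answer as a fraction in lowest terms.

1/256

ABO cross i i × I^A I^B → 1/2 A, 1/2 B.
Rh cross +/- × -/- → 1/2 Rh+, 1/2 Rh-; so P(type A, Rh-negative) = 1/2 × 1/2 = 1/4 per child.
All 4 independent: (1/4)^4 = 1/256.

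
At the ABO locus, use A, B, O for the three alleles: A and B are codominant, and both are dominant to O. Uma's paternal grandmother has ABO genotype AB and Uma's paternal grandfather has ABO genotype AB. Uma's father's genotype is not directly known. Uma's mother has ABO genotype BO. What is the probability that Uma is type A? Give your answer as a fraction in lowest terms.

1/4

Uma's father's ABO genotype from AB × AB: 1/4 AA, 1/2 AB, 1/4 BB.
Crossing each possibility with the mother BO and summing P(type A): 1/4·1/2 + 1/2·1/4 + 1/4·0 = 1/4.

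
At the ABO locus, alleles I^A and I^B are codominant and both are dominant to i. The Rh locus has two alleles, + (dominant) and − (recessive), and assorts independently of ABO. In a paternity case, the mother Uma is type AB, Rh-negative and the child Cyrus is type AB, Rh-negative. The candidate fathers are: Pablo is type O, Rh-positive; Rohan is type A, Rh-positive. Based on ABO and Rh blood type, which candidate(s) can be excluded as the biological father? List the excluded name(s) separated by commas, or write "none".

Pablo

A candidate is excluded only if no genotype consistent with his phenotype could produce a type AB, Rh-negative child with a type AB, Rh-negative mother.
Pablo (type O, Rh+): no genotype consistent with that phenotype can produce a type-AB Rh- child with a type-AB mother.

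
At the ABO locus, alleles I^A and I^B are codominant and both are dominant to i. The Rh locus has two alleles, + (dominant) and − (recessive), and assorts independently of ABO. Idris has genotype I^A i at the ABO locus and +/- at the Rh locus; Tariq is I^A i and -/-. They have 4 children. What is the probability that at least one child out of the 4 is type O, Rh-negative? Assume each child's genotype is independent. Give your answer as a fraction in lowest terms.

1695/4096

ABO cross I^A i × I^A i → 1/4 O, 3/4 A.
Rh cross +/- × -/- → 1/2 Rh+, 1/2 Rh-; so P(type O, Rh-negative) = 1/4 × 1/2 = 1/8 per child.
P(none) = (7/8)^4 = 2401/4096; P(at least one) = 1 − 2401/4096 = 1695/4096.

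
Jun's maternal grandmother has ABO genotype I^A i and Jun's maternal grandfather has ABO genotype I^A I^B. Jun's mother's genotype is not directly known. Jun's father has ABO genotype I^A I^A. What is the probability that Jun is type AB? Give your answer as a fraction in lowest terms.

Jun's mother's ABO genotype from I^A i × I^A I^B: 1/4 I^A I^A, 1/4 I^A I^B, 1/4 I^A i, 1/4 I^B i.
Crossing each possibility with the father I^A I^A and summing P(type AB): 1/4·0 + 1/4·1/2 + 1/4·0 + 1/4·1/2 = 1/4.

1/4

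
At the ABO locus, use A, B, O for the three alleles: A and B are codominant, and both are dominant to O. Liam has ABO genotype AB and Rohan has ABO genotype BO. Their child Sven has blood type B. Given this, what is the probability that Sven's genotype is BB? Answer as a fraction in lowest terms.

1/2

Cross AB × BO → 1/4 AB, 1/4 AO, 1/4 BB, 1/4 BO.
Type-B genotypes among offspring: BB (1/4), BO (1/4); total 1/2.
P(BB | type B) = (1/4) / (1/2) = 1/2.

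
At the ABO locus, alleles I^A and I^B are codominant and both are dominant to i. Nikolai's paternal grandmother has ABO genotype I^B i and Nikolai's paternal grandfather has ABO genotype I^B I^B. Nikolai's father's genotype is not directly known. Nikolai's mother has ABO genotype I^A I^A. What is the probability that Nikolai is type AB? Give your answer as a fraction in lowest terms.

Nikolai's father's ABO genotype from I^B i × I^B I^B: 1/2 I^B I^B, 1/2 I^B i.
Crossing each possibility with the mother I^A I^A and summing P(type AB): 1/2·1 + 1/2·1/2 = 3/4.

3/4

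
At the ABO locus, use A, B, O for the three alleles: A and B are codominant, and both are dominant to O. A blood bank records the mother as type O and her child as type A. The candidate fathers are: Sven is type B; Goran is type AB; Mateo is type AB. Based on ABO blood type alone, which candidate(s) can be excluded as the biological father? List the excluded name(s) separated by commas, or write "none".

Sven

A candidate is excluded only if no genotype consistent with his phenotype could produce a type A child with a type O mother.
Sven (type B): no genotype consistent with that phenotype can produce a type-A child with a type-O mother.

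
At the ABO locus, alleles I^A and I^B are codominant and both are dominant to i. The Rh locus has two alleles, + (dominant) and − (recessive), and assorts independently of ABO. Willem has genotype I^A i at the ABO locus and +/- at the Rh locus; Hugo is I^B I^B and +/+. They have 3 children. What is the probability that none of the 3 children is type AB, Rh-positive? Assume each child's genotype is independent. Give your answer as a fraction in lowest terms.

1/8

ABO cross I^A i × I^B I^B → 1/2 B, 1/2 AB.
Rh cross +/- × +/+ → 1 Rh+; so P(type AB, Rh-positive) = 1/2 × 1 = 1/2 per child.
P(not type AB, Rh-positive) = 1/2 for one child; (1/2)^3 = 1/8.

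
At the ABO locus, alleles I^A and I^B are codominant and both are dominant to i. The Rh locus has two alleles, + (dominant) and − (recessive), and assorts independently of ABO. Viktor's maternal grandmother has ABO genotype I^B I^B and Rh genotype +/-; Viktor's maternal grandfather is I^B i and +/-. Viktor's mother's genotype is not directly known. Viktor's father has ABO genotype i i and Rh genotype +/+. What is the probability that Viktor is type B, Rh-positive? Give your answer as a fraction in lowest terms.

Viktor's mother's ABO genotype from I^B I^B × I^B i: 1/2 I^B I^B, 1/2 I^B i.
Crossing each possibility with the father i i and summing P(type B): 1/2·1 + 1/2·1/2 = 3/4.
Similarly for Rh via the mother's Rh distribution: P(Rh+) = 1.
Independent loci: 3/4 × 1 = 3/4.

3/4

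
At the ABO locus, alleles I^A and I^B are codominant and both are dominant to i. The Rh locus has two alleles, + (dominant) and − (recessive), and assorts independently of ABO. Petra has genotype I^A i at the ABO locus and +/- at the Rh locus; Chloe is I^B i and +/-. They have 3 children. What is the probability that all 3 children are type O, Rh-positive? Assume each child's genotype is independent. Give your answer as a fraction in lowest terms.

ABO cross I^A i × I^B i → 1/4 O, 1/4 A, 1/4 B, 1/4 AB.
Rh cross +/- × +/- → 3/4 Rh+, 1/4 Rh-; so P(type O, Rh-positive) = 1/4 × 3/4 = 3/16 per child.
All 3 independent: (3/16)^3 = 27/4096.

27/4096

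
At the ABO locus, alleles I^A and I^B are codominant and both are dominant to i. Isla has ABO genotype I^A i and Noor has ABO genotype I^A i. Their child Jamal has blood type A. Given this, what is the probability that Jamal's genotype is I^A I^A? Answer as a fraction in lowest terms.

Cross I^A i × I^A i → 1/4 I^A I^A, 1/2 I^A i, 1/4 i i.
Type-A genotypes among offspring: I^A I^A (1/4), I^A i (1/2); total 3/4.
P(I^A I^A | type A) = (1/4) / (3/4) = 1/3.

1/3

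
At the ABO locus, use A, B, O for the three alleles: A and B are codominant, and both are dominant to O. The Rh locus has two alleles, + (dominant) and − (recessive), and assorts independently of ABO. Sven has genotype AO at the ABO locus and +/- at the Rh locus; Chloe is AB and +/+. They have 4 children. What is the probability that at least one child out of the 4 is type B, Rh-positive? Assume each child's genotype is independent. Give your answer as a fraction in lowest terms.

ABO cross AO × AB → 1/2 A, 1/4 B, 1/4 AB.
Rh cross +/- × +/+ → 1 Rh+; so P(type B, Rh-positive) = 1/4 × 1 = 1/4 per child.
P(none) = (3/4)^4 = 81/256; P(at least one) = 1 − 81/256 = 175/256.

175/256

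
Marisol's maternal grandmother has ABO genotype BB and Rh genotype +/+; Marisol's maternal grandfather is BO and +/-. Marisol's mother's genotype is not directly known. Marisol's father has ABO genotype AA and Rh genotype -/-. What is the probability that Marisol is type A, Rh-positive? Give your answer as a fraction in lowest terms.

Marisol's mother's ABO genotype from BB × BO: 1/2 BB, 1/2 BO.
Crossing each possibility with the father AA and summing P(type A): 1/2·0 + 1/2·1/2 = 1/4.
Similarly for Rh via the mother's Rh distribution: P(Rh+) = 3/4.
Independent loci: 1/4 × 3/4 = 3/16.

3/16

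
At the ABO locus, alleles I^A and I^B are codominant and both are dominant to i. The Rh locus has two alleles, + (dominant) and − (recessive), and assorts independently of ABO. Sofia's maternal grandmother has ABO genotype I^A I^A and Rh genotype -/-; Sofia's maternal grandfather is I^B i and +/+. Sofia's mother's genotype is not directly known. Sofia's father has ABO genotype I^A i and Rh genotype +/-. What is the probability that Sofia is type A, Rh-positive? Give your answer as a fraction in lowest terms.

Sofia's mother's ABO genotype from I^A I^A × I^B i: 1/2 I^A I^B, 1/2 I^A i.
Crossing each possibility with the father I^A i and summing P(type A): 1/2·1/2 + 1/2·3/4 = 5/8.
Similarly for Rh via the mother's Rh distribution: P(Rh+) = 3/4.
Independent loci: 5/8 × 3/4 = 15/32.

15/32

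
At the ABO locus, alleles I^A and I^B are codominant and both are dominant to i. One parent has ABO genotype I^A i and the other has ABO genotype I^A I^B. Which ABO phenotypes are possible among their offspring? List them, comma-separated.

Gametes from I^A i × I^A I^B give offspring ABO genotypes I^A I^A, I^A I^B, I^A i, I^B i, i.e. phenotypes A, B, AB.

A, B, AB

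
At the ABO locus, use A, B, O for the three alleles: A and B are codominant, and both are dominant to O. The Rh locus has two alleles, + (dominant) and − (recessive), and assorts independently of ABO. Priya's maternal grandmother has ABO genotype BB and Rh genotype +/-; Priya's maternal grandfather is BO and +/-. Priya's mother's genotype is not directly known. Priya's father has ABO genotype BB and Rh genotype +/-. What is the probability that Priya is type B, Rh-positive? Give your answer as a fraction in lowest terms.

3/4

Priya's mother's ABO genotype from BB × BO: 1/2 BB, 1/2 BO.
Crossing each possibility with the father BB and summing P(type B): 1/2·1 + 1/2·1 = 1.
Similarly for Rh via the mother's Rh distribution: P(Rh+) = 3/4.
Independent loci: 1 × 3/4 = 3/4.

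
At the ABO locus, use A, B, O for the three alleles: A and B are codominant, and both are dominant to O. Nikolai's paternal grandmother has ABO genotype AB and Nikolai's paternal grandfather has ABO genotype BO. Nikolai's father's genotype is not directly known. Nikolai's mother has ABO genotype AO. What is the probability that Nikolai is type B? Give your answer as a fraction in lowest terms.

1/4

Nikolai's father's ABO genotype from AB × BO: 1/4 AB, 1/4 AO, 1/4 BB, 1/4 BO.
Crossing each possibility with the mother AO and summing P(type B): 1/4·1/4 + 1/4·0 + 1/4·1/2 + 1/4·1/4 = 1/4.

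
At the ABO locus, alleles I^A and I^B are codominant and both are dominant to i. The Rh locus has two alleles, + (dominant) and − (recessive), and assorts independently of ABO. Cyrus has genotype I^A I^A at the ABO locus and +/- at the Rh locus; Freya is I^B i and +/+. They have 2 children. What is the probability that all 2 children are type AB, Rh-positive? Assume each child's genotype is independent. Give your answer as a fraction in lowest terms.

1/4

ABO cross I^A I^A × I^B i → 1/2 A, 1/2 AB.
Rh cross +/- × +/+ → 1 Rh+; so P(type AB, Rh-positive) = 1/2 × 1 = 1/2 per child.
All 2 independent: (1/2)^2 = 1/4.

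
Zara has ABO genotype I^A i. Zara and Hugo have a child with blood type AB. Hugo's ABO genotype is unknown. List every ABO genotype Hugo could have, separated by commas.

I^A I^B, I^B I^B, I^B i

For each candidate genotype of Hugo, check whether crossing it with I^A i can produce every observed child phenotype.
  I^A I^A → possible child types {A} ✗
  I^A I^B → possible child types {A, B, AB} ✓
  I^A i → possible child types {O, A} ✗
  I^B I^B → possible child types {B, AB} ✓
  I^B i → possible child types {O, A, B, AB} ✓
  i i → possible child types {O, A} ✗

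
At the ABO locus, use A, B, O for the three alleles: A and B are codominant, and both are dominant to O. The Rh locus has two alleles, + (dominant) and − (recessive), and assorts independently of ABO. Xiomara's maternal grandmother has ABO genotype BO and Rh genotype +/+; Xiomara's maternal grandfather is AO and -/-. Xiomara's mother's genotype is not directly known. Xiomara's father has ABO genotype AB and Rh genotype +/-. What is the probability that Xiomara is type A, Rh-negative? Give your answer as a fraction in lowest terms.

3/32

Xiomara's mother's ABO genotype from BO × AO: 1/4 AB, 1/4 AO, 1/4 BO, 1/4 OO.
Crossing each possibility with the father AB and summing P(type A): 1/4·1/4 + 1/4·1/2 + 1/4·1/4 + 1/4·1/2 = 3/8.
Similarly for Rh via the mother's Rh distribution: P(Rh-) = 1/4.
Independent loci: 3/8 × 1/4 = 3/32.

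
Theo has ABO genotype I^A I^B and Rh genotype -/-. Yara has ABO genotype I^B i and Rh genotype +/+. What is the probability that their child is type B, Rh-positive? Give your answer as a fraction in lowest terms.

ABO cross I^A I^B × I^B i → offspring phenotypes: 1/4 A, 1/2 B, 1/4 AB.
Rh cross -/- × +/+ → 1 Rh+.
Independent loci: P(type B, Rh-positive) = 1/2 × 1 = 1/2.

1/2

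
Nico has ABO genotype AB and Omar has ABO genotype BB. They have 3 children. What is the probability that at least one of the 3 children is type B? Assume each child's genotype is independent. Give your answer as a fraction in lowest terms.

7/8

ABO cross AB × BB → 1/2 B, 1/2 AB.
So P(type B) = 1/2 per child.
P(none) = (1/2)^3 = 1/8; P(at least one) = 1 − 1/8 = 7/8.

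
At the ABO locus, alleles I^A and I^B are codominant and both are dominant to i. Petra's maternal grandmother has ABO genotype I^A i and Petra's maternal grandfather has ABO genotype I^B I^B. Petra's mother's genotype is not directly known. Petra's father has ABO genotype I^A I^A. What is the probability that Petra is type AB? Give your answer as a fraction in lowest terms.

1/2

Petra's mother's ABO genotype from I^A i × I^B I^B: 1/2 I^A I^B, 1/2 I^B i.
Crossing each possibility with the father I^A I^A and summing P(type AB): 1/2·1/2 + 1/2·1/2 = 1/2.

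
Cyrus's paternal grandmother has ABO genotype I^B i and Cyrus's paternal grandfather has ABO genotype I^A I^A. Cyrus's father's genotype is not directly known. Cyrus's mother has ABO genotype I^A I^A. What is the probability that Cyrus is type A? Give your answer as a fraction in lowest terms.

Cyrus's father's ABO genotype from I^B i × I^A I^A: 1/2 I^A I^B, 1/2 I^A i.
Crossing each possibility with the mother I^A I^A and summing P(type A): 1/2·1/2 + 1/2·1 = 3/4.

3/4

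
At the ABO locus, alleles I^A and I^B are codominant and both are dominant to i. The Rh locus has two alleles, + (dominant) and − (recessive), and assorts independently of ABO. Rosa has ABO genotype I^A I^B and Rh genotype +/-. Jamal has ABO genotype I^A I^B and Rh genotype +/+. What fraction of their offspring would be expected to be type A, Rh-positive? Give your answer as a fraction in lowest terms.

ABO cross I^A I^B × I^A I^B → offspring phenotypes: 1/4 A, 1/4 B, 1/2 AB.
Rh cross +/- × +/+ → 1 Rh+.
Independent loci: P(type A, Rh-positive) = 1/4 × 1 = 1/4.

1/4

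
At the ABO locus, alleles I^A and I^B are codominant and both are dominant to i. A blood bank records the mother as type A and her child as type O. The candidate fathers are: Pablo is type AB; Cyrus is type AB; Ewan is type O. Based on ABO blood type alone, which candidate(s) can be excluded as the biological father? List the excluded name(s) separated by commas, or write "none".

A candidate is excluded only if no genotype consistent with his phenotype could produce a type O child with a type A mother.
Pablo (type AB): no genotype consistent with that phenotype can produce a type-O child with a type-A mother.
Cyrus (type AB): no genotype consistent with that phenotype can produce a type-O child with a type-A mother.

Pablo, Cyrus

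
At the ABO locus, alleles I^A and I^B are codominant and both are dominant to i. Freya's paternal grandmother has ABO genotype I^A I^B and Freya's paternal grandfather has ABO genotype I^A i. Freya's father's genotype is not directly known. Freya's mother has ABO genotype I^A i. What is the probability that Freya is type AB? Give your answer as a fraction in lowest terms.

1/8

Freya's father's ABO genotype from I^A I^B × I^A i: 1/4 I^A I^A, 1/4 I^A I^B, 1/4 I^A i, 1/4 I^B i.
Crossing each possibility with the mother I^A i and summing P(type AB): 1/4·0 + 1/4·1/4 + 1/4·0 + 1/4·1/4 = 1/8.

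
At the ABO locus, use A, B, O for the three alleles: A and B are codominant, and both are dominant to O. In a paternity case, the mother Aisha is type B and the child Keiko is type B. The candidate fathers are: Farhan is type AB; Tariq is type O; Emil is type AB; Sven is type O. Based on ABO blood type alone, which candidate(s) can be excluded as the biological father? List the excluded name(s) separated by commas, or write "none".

A candidate is excluded only if no genotype consistent with his phenotype could produce a type B child with a type B mother.
Every candidate has at least one consistent genotype combination, so none can be excluded.

none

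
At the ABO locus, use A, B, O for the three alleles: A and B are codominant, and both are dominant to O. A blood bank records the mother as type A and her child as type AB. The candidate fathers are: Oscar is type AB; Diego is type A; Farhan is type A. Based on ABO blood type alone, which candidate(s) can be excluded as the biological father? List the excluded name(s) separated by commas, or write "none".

Diego, Farhan

A candidate is excluded only if no genotype consistent with his phenotype could produce a type AB child with a type A mother.
Diego (type A): no genotype consistent with that phenotype can produce a type-AB child with a type-A mother.
Farhan (type A): no genotype consistent with that phenotype can produce a type-AB child with a type-A mother.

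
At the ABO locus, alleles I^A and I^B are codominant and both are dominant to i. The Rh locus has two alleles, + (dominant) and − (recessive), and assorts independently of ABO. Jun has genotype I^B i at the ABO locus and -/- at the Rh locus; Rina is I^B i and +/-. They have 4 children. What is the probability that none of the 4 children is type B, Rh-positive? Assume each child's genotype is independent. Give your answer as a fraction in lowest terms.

625/4096

ABO cross I^B i × I^B i → 1/4 O, 3/4 B.
Rh cross -/- × +/- → 1/2 Rh+, 1/2 Rh-; so P(type B, Rh-positive) = 3/4 × 1/2 = 3/8 per child.
P(not type B, Rh-positive) = 5/8 for one child; (5/8)^4 = 625/4096.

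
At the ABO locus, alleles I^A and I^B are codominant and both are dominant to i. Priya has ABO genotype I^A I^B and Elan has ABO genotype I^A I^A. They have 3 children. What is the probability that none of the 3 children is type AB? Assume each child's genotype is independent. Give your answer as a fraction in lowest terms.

1/8

ABO cross I^A I^B × I^A I^A → 1/2 A, 1/2 AB.
So P(type AB) = 1/2 per child.
P(not type AB) = 1/2 for one child; (1/2)^3 = 1/8.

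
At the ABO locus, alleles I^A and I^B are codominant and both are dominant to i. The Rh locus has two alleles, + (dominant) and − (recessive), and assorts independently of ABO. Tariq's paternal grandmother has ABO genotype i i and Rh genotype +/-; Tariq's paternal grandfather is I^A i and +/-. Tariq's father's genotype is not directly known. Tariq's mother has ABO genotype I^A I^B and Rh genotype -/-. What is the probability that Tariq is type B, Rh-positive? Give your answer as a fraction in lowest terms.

3/16

Tariq's father's ABO genotype from i i × I^A i: 1/2 I^A i, 1/2 i i.
Crossing each possibility with the mother I^A I^B and summing P(type B): 1/2·1/4 + 1/2·1/2 = 3/8.
Similarly for Rh via the father's Rh distribution: P(Rh+) = 1/2.
Independent loci: 3/8 × 1/2 = 3/16.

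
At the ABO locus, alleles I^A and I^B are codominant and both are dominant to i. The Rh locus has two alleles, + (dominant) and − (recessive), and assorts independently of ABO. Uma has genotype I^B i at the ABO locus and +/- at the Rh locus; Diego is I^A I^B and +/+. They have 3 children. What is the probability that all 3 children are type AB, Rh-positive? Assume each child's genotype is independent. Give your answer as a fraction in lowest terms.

1/64

ABO cross I^B i × I^A I^B → 1/4 A, 1/2 B, 1/4 AB.
Rh cross +/- × +/+ → 1 Rh+; so P(type AB, Rh-positive) = 1/4 × 1 = 1/4 per child.
All 3 independent: (1/4)^3 = 1/64.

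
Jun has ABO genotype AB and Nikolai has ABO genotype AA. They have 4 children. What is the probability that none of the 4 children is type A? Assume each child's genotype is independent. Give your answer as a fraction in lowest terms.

ABO cross AB × AA → 1/2 A, 1/2 AB.
So P(type A) = 1/2 per child.
P(not type A) = 1/2 for one child; (1/2)^4 = 1/16.

1/16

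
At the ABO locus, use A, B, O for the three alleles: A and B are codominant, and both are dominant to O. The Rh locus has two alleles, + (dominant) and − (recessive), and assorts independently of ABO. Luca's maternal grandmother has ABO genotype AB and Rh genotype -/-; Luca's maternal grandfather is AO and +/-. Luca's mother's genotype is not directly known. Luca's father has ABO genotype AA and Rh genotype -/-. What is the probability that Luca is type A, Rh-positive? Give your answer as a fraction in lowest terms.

Luca's mother's ABO genotype from AB × AO: 1/4 AA, 1/4 AB, 1/4 AO, 1/4 BO.
Crossing each possibility with the father AA and summing P(type A): 1/4·1 + 1/4·1/2 + 1/4·1 + 1/4·1/2 = 3/4.
Similarly for Rh via the mother's Rh distribution: P(Rh+) = 1/4.
Independent loci: 3/4 × 1/4 = 3/16.

3/16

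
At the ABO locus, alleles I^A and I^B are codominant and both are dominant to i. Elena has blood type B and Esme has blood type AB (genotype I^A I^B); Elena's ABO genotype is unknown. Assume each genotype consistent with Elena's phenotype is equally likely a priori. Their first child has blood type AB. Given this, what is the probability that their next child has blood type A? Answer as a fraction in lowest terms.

Possible genotypes: Elena ∈ {I^B I^B, I^B i}; Esme ∈ {I^A I^B}.
Weight each parental genotype pair by prior × P(type-AB child):
  I^B I^B × I^A I^B: posterior weight 2/3; P(next child type A) = 0.
  I^B i × I^A I^B: posterior weight 1/3; P(next child type A) = 1/4.
Weighted sum = 1/12.

1/12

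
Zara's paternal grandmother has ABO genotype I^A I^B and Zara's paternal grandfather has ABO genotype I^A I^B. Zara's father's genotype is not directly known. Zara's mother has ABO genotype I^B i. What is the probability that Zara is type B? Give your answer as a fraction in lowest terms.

Zara's father's ABO genotype from I^A I^B × I^A I^B: 1/4 I^A I^A, 1/2 I^A I^B, 1/4 I^B I^B.
Crossing each possibility with the mother I^B i and summing P(type B): 1/4·0 + 1/2·1/2 + 1/4·1 = 1/2.

1/2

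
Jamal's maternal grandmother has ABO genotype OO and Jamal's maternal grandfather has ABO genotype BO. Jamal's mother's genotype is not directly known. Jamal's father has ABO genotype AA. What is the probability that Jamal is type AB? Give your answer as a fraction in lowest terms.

1/4

Jamal's mother's ABO genotype from OO × BO: 1/2 BO, 1/2 OO.
Crossing each possibility with the father AA and summing P(type AB): 1/2·1/2 + 1/2·0 = 1/4.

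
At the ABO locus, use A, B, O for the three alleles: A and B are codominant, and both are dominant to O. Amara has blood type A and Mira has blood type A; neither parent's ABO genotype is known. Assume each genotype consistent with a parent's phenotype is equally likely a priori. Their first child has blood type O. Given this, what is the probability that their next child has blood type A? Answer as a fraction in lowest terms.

3/4

Possible genotypes: Amara ∈ {AA, AO}; Mira ∈ {AA, AO}.
Weight each parental genotype pair by prior × P(type-O child):
  AO × AO: posterior weight 1; P(next child type A) = 3/4.
Weighted sum = 3/4.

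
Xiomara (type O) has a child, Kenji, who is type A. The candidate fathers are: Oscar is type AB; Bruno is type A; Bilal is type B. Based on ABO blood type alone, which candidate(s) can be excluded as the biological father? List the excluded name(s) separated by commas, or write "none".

Bilal

A candidate is excluded only if no genotype consistent with his phenotype could produce a type A child with a type O mother.
Bilal (type B): no genotype consistent with that phenotype can produce a type-A child with a type-O mother.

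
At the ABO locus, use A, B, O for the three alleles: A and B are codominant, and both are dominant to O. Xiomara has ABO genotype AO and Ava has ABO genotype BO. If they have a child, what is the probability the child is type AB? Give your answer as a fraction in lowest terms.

1/4

ABO cross AO × BO → offspring phenotypes: 1/4 O, 1/4 A, 1/4 B, 1/4 AB.
So P(type AB) = 1/4.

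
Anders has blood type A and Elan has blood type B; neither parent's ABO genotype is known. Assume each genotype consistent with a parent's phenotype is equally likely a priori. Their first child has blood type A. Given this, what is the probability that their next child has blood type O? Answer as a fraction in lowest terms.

1/12

Possible genotypes: Anders ∈ {I^A I^A, I^A i}; Elan ∈ {I^B I^B, I^B i}.
Weight each parental genotype pair by prior × P(type-A child):
  I^A I^A × I^B i: posterior weight 2/3; P(next child type O) = 0.
  I^A i × I^B i: posterior weight 1/3; P(next child type O) = 1/4.
Weighted sum = 1/12.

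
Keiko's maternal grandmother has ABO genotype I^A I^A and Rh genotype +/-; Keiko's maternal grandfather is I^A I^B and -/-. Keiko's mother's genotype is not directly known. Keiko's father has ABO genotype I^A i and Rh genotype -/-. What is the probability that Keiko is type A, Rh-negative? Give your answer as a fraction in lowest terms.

Keiko's mother's ABO genotype from I^A I^A × I^A I^B: 1/2 I^A I^A, 1/2 I^A I^B.
Crossing each possibility with the father I^A i and summing P(type A): 1/2·1 + 1/2·1/2 = 3/4.
Similarly for Rh via the mother's Rh distribution: P(Rh-) = 3/4.
Independent loci: 3/4 × 3/4 = 9/16.

9/16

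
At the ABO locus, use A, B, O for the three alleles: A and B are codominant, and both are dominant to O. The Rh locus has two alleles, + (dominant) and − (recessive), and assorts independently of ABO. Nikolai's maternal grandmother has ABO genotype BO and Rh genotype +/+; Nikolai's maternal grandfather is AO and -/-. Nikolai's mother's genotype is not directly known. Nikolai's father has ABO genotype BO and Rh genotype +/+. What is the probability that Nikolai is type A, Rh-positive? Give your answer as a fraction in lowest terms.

Nikolai's mother's ABO genotype from BO × AO: 1/4 AB, 1/4 AO, 1/4 BO, 1/4 OO.
Crossing each possibility with the father BO and summing P(type A): 1/4·1/4 + 1/4·1/4 + 1/4·0 + 1/4·0 = 1/8.
Similarly for Rh via the mother's Rh distribution: P(Rh+) = 1.
Independent loci: 1/8 × 1 = 1/8.

1/8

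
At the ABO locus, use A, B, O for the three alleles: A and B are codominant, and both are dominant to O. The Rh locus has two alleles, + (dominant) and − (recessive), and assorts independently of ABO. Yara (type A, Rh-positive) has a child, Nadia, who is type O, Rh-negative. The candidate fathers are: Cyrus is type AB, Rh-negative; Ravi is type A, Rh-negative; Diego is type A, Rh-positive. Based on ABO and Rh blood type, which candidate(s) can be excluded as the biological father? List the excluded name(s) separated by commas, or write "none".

A candidate is excluded only if no genotype consistent with his phenotype could produce a type O, Rh-negative child with a type A, Rh-positive mother.
Cyrus (type AB, Rh-): no genotype consistent with that phenotype can produce a type-O Rh- child with a type-A mother.

Cyrus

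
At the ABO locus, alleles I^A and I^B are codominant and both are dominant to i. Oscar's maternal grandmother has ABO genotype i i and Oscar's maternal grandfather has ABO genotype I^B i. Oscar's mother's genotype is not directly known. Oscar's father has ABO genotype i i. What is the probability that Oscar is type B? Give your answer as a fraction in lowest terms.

Oscar's mother's ABO genotype from i i × I^B i: 1/2 I^B i, 1/2 i i.
Crossing each possibility with the father i i and summing P(type B): 1/2·1/2 + 1/2·0 = 1/4.

1/4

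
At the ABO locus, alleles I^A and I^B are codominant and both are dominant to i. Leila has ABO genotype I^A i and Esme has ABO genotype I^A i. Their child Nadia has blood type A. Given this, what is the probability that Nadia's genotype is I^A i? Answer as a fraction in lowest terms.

Cross I^A i × I^A i → 1/4 I^A I^A, 1/2 I^A i, 1/4 i i.
Type-A genotypes among offspring: I^A I^A (1/4), I^A i (1/2); total 3/4.
P(I^A i | type A) = (1/2) / (3/4) = 2/3.

2/3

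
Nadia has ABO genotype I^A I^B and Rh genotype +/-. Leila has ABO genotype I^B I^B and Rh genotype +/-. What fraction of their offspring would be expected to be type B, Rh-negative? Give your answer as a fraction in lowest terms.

1/8

ABO cross I^A I^B × I^B I^B → offspring phenotypes: 1/2 B, 1/2 AB.
Rh cross +/- × +/- → 3/4 Rh+, 1/4 Rh-.
Independent loci: P(type B, Rh-negative) = 1/2 × 1/4 = 1/8.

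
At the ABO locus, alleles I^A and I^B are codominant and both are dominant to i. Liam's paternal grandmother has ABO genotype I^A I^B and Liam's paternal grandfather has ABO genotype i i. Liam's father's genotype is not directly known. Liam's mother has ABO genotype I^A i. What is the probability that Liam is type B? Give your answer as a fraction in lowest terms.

1/8

Liam's father's ABO genotype from I^A I^B × i i: 1/2 I^A i, 1/2 I^B i.
Crossing each possibility with the mother I^A i and summing P(type B): 1/2·0 + 1/2·1/4 = 1/8.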